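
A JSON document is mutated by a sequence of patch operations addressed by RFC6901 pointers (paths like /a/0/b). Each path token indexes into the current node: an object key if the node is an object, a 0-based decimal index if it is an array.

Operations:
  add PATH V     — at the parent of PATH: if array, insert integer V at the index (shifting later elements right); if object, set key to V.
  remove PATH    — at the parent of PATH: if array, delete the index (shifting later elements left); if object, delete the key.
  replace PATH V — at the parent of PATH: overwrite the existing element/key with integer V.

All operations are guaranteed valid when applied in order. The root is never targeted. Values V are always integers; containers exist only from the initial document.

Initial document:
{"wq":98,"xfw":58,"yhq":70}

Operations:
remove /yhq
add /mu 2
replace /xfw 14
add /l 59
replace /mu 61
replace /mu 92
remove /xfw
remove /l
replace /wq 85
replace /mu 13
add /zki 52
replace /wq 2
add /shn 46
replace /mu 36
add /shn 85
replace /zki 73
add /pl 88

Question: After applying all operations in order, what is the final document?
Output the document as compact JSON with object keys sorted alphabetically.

After op 1 (remove /yhq): {"wq":98,"xfw":58}
After op 2 (add /mu 2): {"mu":2,"wq":98,"xfw":58}
After op 3 (replace /xfw 14): {"mu":2,"wq":98,"xfw":14}
After op 4 (add /l 59): {"l":59,"mu":2,"wq":98,"xfw":14}
After op 5 (replace /mu 61): {"l":59,"mu":61,"wq":98,"xfw":14}
After op 6 (replace /mu 92): {"l":59,"mu":92,"wq":98,"xfw":14}
After op 7 (remove /xfw): {"l":59,"mu":92,"wq":98}
After op 8 (remove /l): {"mu":92,"wq":98}
After op 9 (replace /wq 85): {"mu":92,"wq":85}
After op 10 (replace /mu 13): {"mu":13,"wq":85}
After op 11 (add /zki 52): {"mu":13,"wq":85,"zki":52}
After op 12 (replace /wq 2): {"mu":13,"wq":2,"zki":52}
After op 13 (add /shn 46): {"mu":13,"shn":46,"wq":2,"zki":52}
After op 14 (replace /mu 36): {"mu":36,"shn":46,"wq":2,"zki":52}
After op 15 (add /shn 85): {"mu":36,"shn":85,"wq":2,"zki":52}
After op 16 (replace /zki 73): {"mu":36,"shn":85,"wq":2,"zki":73}
After op 17 (add /pl 88): {"mu":36,"pl":88,"shn":85,"wq":2,"zki":73}

Answer: {"mu":36,"pl":88,"shn":85,"wq":2,"zki":73}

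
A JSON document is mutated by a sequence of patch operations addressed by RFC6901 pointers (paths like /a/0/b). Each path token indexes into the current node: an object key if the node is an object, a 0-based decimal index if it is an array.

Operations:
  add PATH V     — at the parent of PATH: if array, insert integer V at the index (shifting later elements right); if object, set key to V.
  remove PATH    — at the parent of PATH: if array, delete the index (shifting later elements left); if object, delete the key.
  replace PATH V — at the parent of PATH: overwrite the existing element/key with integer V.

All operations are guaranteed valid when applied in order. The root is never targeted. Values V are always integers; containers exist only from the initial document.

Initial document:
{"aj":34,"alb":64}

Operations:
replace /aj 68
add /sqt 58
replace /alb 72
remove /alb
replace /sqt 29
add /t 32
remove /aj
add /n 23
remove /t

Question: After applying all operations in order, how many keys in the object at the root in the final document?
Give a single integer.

After op 1 (replace /aj 68): {"aj":68,"alb":64}
After op 2 (add /sqt 58): {"aj":68,"alb":64,"sqt":58}
After op 3 (replace /alb 72): {"aj":68,"alb":72,"sqt":58}
After op 4 (remove /alb): {"aj":68,"sqt":58}
After op 5 (replace /sqt 29): {"aj":68,"sqt":29}
After op 6 (add /t 32): {"aj":68,"sqt":29,"t":32}
After op 7 (remove /aj): {"sqt":29,"t":32}
After op 8 (add /n 23): {"n":23,"sqt":29,"t":32}
After op 9 (remove /t): {"n":23,"sqt":29}
Size at the root: 2

Answer: 2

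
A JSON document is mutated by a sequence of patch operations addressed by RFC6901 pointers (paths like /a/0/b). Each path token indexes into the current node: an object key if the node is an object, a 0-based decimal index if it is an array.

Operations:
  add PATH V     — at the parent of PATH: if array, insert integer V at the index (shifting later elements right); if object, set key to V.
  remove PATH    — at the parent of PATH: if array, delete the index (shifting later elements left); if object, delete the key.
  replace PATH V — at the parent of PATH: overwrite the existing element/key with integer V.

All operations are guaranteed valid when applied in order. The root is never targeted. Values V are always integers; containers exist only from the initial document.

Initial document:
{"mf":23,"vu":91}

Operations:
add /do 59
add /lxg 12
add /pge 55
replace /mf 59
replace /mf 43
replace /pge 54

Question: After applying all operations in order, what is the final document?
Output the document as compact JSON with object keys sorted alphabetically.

After op 1 (add /do 59): {"do":59,"mf":23,"vu":91}
After op 2 (add /lxg 12): {"do":59,"lxg":12,"mf":23,"vu":91}
After op 3 (add /pge 55): {"do":59,"lxg":12,"mf":23,"pge":55,"vu":91}
After op 4 (replace /mf 59): {"do":59,"lxg":12,"mf":59,"pge":55,"vu":91}
After op 5 (replace /mf 43): {"do":59,"lxg":12,"mf":43,"pge":55,"vu":91}
After op 6 (replace /pge 54): {"do":59,"lxg":12,"mf":43,"pge":54,"vu":91}

Answer: {"do":59,"lxg":12,"mf":43,"pge":54,"vu":91}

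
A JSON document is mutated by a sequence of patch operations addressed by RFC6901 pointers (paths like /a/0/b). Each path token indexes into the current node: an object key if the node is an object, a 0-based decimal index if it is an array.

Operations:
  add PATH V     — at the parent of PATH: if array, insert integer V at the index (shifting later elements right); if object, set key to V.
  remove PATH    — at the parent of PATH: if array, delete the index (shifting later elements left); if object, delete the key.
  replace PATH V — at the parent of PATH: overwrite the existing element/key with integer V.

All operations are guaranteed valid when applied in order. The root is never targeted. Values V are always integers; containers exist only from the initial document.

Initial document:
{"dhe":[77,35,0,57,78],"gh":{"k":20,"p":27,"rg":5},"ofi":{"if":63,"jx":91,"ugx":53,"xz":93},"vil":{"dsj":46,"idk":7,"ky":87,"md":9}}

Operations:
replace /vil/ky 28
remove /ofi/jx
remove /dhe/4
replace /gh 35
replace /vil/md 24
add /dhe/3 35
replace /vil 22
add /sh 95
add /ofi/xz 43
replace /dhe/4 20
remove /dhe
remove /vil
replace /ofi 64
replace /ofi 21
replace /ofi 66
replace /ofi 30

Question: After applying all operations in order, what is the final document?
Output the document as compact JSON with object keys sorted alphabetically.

Answer: {"gh":35,"ofi":30,"sh":95}

Derivation:
After op 1 (replace /vil/ky 28): {"dhe":[77,35,0,57,78],"gh":{"k":20,"p":27,"rg":5},"ofi":{"if":63,"jx":91,"ugx":53,"xz":93},"vil":{"dsj":46,"idk":7,"ky":28,"md":9}}
After op 2 (remove /ofi/jx): {"dhe":[77,35,0,57,78],"gh":{"k":20,"p":27,"rg":5},"ofi":{"if":63,"ugx":53,"xz":93},"vil":{"dsj":46,"idk":7,"ky":28,"md":9}}
After op 3 (remove /dhe/4): {"dhe":[77,35,0,57],"gh":{"k":20,"p":27,"rg":5},"ofi":{"if":63,"ugx":53,"xz":93},"vil":{"dsj":46,"idk":7,"ky":28,"md":9}}
After op 4 (replace /gh 35): {"dhe":[77,35,0,57],"gh":35,"ofi":{"if":63,"ugx":53,"xz":93},"vil":{"dsj":46,"idk":7,"ky":28,"md":9}}
After op 5 (replace /vil/md 24): {"dhe":[77,35,0,57],"gh":35,"ofi":{"if":63,"ugx":53,"xz":93},"vil":{"dsj":46,"idk":7,"ky":28,"md":24}}
After op 6 (add /dhe/3 35): {"dhe":[77,35,0,35,57],"gh":35,"ofi":{"if":63,"ugx":53,"xz":93},"vil":{"dsj":46,"idk":7,"ky":28,"md":24}}
After op 7 (replace /vil 22): {"dhe":[77,35,0,35,57],"gh":35,"ofi":{"if":63,"ugx":53,"xz":93},"vil":22}
After op 8 (add /sh 95): {"dhe":[77,35,0,35,57],"gh":35,"ofi":{"if":63,"ugx":53,"xz":93},"sh":95,"vil":22}
After op 9 (add /ofi/xz 43): {"dhe":[77,35,0,35,57],"gh":35,"ofi":{"if":63,"ugx":53,"xz":43},"sh":95,"vil":22}
After op 10 (replace /dhe/4 20): {"dhe":[77,35,0,35,20],"gh":35,"ofi":{"if":63,"ugx":53,"xz":43},"sh":95,"vil":22}
After op 11 (remove /dhe): {"gh":35,"ofi":{"if":63,"ugx":53,"xz":43},"sh":95,"vil":22}
After op 12 (remove /vil): {"gh":35,"ofi":{"if":63,"ugx":53,"xz":43},"sh":95}
After op 13 (replace /ofi 64): {"gh":35,"ofi":64,"sh":95}
After op 14 (replace /ofi 21): {"gh":35,"ofi":21,"sh":95}
After op 15 (replace /ofi 66): {"gh":35,"ofi":66,"sh":95}
After op 16 (replace /ofi 30): {"gh":35,"ofi":30,"sh":95}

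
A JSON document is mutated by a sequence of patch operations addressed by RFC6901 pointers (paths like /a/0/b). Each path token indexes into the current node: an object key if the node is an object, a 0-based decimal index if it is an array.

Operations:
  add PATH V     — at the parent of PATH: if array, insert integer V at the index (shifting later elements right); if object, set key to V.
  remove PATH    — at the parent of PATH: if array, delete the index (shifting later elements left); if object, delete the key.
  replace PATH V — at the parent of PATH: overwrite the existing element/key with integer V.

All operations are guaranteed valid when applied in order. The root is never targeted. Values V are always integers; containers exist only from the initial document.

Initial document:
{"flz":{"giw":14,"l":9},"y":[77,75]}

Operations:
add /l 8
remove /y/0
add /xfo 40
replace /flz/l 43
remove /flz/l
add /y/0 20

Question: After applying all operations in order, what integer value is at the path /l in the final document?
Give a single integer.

After op 1 (add /l 8): {"flz":{"giw":14,"l":9},"l":8,"y":[77,75]}
After op 2 (remove /y/0): {"flz":{"giw":14,"l":9},"l":8,"y":[75]}
After op 3 (add /xfo 40): {"flz":{"giw":14,"l":9},"l":8,"xfo":40,"y":[75]}
After op 4 (replace /flz/l 43): {"flz":{"giw":14,"l":43},"l":8,"xfo":40,"y":[75]}
After op 5 (remove /flz/l): {"flz":{"giw":14},"l":8,"xfo":40,"y":[75]}
After op 6 (add /y/0 20): {"flz":{"giw":14},"l":8,"xfo":40,"y":[20,75]}
Value at /l: 8

Answer: 8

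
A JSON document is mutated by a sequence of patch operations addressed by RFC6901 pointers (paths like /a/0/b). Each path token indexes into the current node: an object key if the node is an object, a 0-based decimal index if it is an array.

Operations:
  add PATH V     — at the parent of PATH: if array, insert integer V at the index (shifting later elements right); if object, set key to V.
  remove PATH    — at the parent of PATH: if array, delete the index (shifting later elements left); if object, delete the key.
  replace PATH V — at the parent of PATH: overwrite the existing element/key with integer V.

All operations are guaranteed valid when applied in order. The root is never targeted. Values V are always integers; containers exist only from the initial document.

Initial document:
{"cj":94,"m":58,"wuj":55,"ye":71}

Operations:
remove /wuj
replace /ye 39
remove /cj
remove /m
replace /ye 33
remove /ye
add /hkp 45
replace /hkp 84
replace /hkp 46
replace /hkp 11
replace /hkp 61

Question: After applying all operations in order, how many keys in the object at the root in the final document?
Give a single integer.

Answer: 1

Derivation:
After op 1 (remove /wuj): {"cj":94,"m":58,"ye":71}
After op 2 (replace /ye 39): {"cj":94,"m":58,"ye":39}
After op 3 (remove /cj): {"m":58,"ye":39}
After op 4 (remove /m): {"ye":39}
After op 5 (replace /ye 33): {"ye":33}
After op 6 (remove /ye): {}
After op 7 (add /hkp 45): {"hkp":45}
After op 8 (replace /hkp 84): {"hkp":84}
After op 9 (replace /hkp 46): {"hkp":46}
After op 10 (replace /hkp 11): {"hkp":11}
After op 11 (replace /hkp 61): {"hkp":61}
Size at the root: 1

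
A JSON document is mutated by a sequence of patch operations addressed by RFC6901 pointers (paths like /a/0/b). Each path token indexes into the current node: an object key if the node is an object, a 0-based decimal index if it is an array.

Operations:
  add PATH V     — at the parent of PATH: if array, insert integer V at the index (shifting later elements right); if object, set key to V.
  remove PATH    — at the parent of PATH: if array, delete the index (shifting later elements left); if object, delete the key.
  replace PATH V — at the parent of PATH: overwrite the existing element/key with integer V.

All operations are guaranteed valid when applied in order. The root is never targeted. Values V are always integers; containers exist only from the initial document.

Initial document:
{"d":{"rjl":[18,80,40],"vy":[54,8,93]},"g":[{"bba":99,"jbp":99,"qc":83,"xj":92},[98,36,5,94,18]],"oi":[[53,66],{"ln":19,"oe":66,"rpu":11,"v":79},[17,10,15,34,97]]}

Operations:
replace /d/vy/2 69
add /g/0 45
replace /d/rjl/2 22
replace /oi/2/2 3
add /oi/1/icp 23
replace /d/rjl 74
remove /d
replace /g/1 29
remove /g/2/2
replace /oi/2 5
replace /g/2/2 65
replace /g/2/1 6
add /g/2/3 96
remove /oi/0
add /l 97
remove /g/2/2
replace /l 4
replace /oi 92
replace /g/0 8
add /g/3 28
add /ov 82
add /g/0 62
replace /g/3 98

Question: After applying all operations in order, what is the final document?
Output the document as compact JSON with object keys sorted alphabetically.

After op 1 (replace /d/vy/2 69): {"d":{"rjl":[18,80,40],"vy":[54,8,69]},"g":[{"bba":99,"jbp":99,"qc":83,"xj":92},[98,36,5,94,18]],"oi":[[53,66],{"ln":19,"oe":66,"rpu":11,"v":79},[17,10,15,34,97]]}
After op 2 (add /g/0 45): {"d":{"rjl":[18,80,40],"vy":[54,8,69]},"g":[45,{"bba":99,"jbp":99,"qc":83,"xj":92},[98,36,5,94,18]],"oi":[[53,66],{"ln":19,"oe":66,"rpu":11,"v":79},[17,10,15,34,97]]}
After op 3 (replace /d/rjl/2 22): {"d":{"rjl":[18,80,22],"vy":[54,8,69]},"g":[45,{"bba":99,"jbp":99,"qc":83,"xj":92},[98,36,5,94,18]],"oi":[[53,66],{"ln":19,"oe":66,"rpu":11,"v":79},[17,10,15,34,97]]}
After op 4 (replace /oi/2/2 3): {"d":{"rjl":[18,80,22],"vy":[54,8,69]},"g":[45,{"bba":99,"jbp":99,"qc":83,"xj":92},[98,36,5,94,18]],"oi":[[53,66],{"ln":19,"oe":66,"rpu":11,"v":79},[17,10,3,34,97]]}
After op 5 (add /oi/1/icp 23): {"d":{"rjl":[18,80,22],"vy":[54,8,69]},"g":[45,{"bba":99,"jbp":99,"qc":83,"xj":92},[98,36,5,94,18]],"oi":[[53,66],{"icp":23,"ln":19,"oe":66,"rpu":11,"v":79},[17,10,3,34,97]]}
After op 6 (replace /d/rjl 74): {"d":{"rjl":74,"vy":[54,8,69]},"g":[45,{"bba":99,"jbp":99,"qc":83,"xj":92},[98,36,5,94,18]],"oi":[[53,66],{"icp":23,"ln":19,"oe":66,"rpu":11,"v":79},[17,10,3,34,97]]}
After op 7 (remove /d): {"g":[45,{"bba":99,"jbp":99,"qc":83,"xj":92},[98,36,5,94,18]],"oi":[[53,66],{"icp":23,"ln":19,"oe":66,"rpu":11,"v":79},[17,10,3,34,97]]}
After op 8 (replace /g/1 29): {"g":[45,29,[98,36,5,94,18]],"oi":[[53,66],{"icp":23,"ln":19,"oe":66,"rpu":11,"v":79},[17,10,3,34,97]]}
After op 9 (remove /g/2/2): {"g":[45,29,[98,36,94,18]],"oi":[[53,66],{"icp":23,"ln":19,"oe":66,"rpu":11,"v":79},[17,10,3,34,97]]}
After op 10 (replace /oi/2 5): {"g":[45,29,[98,36,94,18]],"oi":[[53,66],{"icp":23,"ln":19,"oe":66,"rpu":11,"v":79},5]}
After op 11 (replace /g/2/2 65): {"g":[45,29,[98,36,65,18]],"oi":[[53,66],{"icp":23,"ln":19,"oe":66,"rpu":11,"v":79},5]}
After op 12 (replace /g/2/1 6): {"g":[45,29,[98,6,65,18]],"oi":[[53,66],{"icp":23,"ln":19,"oe":66,"rpu":11,"v":79},5]}
After op 13 (add /g/2/3 96): {"g":[45,29,[98,6,65,96,18]],"oi":[[53,66],{"icp":23,"ln":19,"oe":66,"rpu":11,"v":79},5]}
After op 14 (remove /oi/0): {"g":[45,29,[98,6,65,96,18]],"oi":[{"icp":23,"ln":19,"oe":66,"rpu":11,"v":79},5]}
After op 15 (add /l 97): {"g":[45,29,[98,6,65,96,18]],"l":97,"oi":[{"icp":23,"ln":19,"oe":66,"rpu":11,"v":79},5]}
After op 16 (remove /g/2/2): {"g":[45,29,[98,6,96,18]],"l":97,"oi":[{"icp":23,"ln":19,"oe":66,"rpu":11,"v":79},5]}
After op 17 (replace /l 4): {"g":[45,29,[98,6,96,18]],"l":4,"oi":[{"icp":23,"ln":19,"oe":66,"rpu":11,"v":79},5]}
After op 18 (replace /oi 92): {"g":[45,29,[98,6,96,18]],"l":4,"oi":92}
After op 19 (replace /g/0 8): {"g":[8,29,[98,6,96,18]],"l":4,"oi":92}
After op 20 (add /g/3 28): {"g":[8,29,[98,6,96,18],28],"l":4,"oi":92}
After op 21 (add /ov 82): {"g":[8,29,[98,6,96,18],28],"l":4,"oi":92,"ov":82}
After op 22 (add /g/0 62): {"g":[62,8,29,[98,6,96,18],28],"l":4,"oi":92,"ov":82}
After op 23 (replace /g/3 98): {"g":[62,8,29,98,28],"l":4,"oi":92,"ov":82}

Answer: {"g":[62,8,29,98,28],"l":4,"oi":92,"ov":82}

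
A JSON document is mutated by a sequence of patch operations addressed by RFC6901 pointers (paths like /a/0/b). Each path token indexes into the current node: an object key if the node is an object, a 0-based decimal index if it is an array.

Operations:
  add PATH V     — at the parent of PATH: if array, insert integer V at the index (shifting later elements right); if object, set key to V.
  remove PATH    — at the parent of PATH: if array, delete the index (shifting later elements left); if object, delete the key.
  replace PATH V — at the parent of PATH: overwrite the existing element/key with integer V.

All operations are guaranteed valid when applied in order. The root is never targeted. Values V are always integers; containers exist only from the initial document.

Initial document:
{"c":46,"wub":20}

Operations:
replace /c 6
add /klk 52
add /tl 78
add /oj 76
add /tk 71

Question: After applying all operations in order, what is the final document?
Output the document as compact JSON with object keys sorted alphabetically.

Answer: {"c":6,"klk":52,"oj":76,"tk":71,"tl":78,"wub":20}

Derivation:
After op 1 (replace /c 6): {"c":6,"wub":20}
After op 2 (add /klk 52): {"c":6,"klk":52,"wub":20}
After op 3 (add /tl 78): {"c":6,"klk":52,"tl":78,"wub":20}
After op 4 (add /oj 76): {"c":6,"klk":52,"oj":76,"tl":78,"wub":20}
After op 5 (add /tk 71): {"c":6,"klk":52,"oj":76,"tk":71,"tl":78,"wub":20}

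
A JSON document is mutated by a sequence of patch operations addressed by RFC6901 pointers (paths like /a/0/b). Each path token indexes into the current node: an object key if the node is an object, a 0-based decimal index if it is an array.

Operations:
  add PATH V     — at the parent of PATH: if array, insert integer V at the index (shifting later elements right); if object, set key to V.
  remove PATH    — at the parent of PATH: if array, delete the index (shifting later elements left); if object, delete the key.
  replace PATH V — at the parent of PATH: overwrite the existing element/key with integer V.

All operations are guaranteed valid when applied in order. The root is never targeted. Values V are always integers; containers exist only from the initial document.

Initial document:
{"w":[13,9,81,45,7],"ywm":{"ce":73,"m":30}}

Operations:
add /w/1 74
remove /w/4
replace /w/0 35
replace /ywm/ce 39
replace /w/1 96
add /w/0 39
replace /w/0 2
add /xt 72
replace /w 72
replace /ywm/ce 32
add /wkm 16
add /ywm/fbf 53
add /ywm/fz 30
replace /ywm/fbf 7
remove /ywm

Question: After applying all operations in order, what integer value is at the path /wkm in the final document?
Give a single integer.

After op 1 (add /w/1 74): {"w":[13,74,9,81,45,7],"ywm":{"ce":73,"m":30}}
After op 2 (remove /w/4): {"w":[13,74,9,81,7],"ywm":{"ce":73,"m":30}}
After op 3 (replace /w/0 35): {"w":[35,74,9,81,7],"ywm":{"ce":73,"m":30}}
After op 4 (replace /ywm/ce 39): {"w":[35,74,9,81,7],"ywm":{"ce":39,"m":30}}
After op 5 (replace /w/1 96): {"w":[35,96,9,81,7],"ywm":{"ce":39,"m":30}}
After op 6 (add /w/0 39): {"w":[39,35,96,9,81,7],"ywm":{"ce":39,"m":30}}
After op 7 (replace /w/0 2): {"w":[2,35,96,9,81,7],"ywm":{"ce":39,"m":30}}
After op 8 (add /xt 72): {"w":[2,35,96,9,81,7],"xt":72,"ywm":{"ce":39,"m":30}}
After op 9 (replace /w 72): {"w":72,"xt":72,"ywm":{"ce":39,"m":30}}
After op 10 (replace /ywm/ce 32): {"w":72,"xt":72,"ywm":{"ce":32,"m":30}}
After op 11 (add /wkm 16): {"w":72,"wkm":16,"xt":72,"ywm":{"ce":32,"m":30}}
After op 12 (add /ywm/fbf 53): {"w":72,"wkm":16,"xt":72,"ywm":{"ce":32,"fbf":53,"m":30}}
After op 13 (add /ywm/fz 30): {"w":72,"wkm":16,"xt":72,"ywm":{"ce":32,"fbf":53,"fz":30,"m":30}}
After op 14 (replace /ywm/fbf 7): {"w":72,"wkm":16,"xt":72,"ywm":{"ce":32,"fbf":7,"fz":30,"m":30}}
After op 15 (remove /ywm): {"w":72,"wkm":16,"xt":72}
Value at /wkm: 16

Answer: 16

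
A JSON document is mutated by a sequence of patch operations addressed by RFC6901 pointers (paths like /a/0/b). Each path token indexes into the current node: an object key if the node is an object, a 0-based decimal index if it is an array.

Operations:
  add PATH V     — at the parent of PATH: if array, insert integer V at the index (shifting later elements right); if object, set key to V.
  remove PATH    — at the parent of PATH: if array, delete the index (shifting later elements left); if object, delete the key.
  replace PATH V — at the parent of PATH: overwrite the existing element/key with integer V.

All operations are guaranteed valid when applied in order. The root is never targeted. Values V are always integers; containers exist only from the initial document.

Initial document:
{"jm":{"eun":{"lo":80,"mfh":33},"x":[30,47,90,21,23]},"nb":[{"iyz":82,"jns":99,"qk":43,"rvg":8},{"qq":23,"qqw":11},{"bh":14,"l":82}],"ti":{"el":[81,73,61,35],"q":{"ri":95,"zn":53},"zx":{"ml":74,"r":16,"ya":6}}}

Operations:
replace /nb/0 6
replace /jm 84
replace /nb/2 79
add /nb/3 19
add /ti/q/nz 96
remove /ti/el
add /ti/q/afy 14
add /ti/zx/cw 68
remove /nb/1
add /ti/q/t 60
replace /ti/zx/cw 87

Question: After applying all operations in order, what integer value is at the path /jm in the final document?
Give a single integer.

After op 1 (replace /nb/0 6): {"jm":{"eun":{"lo":80,"mfh":33},"x":[30,47,90,21,23]},"nb":[6,{"qq":23,"qqw":11},{"bh":14,"l":82}],"ti":{"el":[81,73,61,35],"q":{"ri":95,"zn":53},"zx":{"ml":74,"r":16,"ya":6}}}
After op 2 (replace /jm 84): {"jm":84,"nb":[6,{"qq":23,"qqw":11},{"bh":14,"l":82}],"ti":{"el":[81,73,61,35],"q":{"ri":95,"zn":53},"zx":{"ml":74,"r":16,"ya":6}}}
After op 3 (replace /nb/2 79): {"jm":84,"nb":[6,{"qq":23,"qqw":11},79],"ti":{"el":[81,73,61,35],"q":{"ri":95,"zn":53},"zx":{"ml":74,"r":16,"ya":6}}}
After op 4 (add /nb/3 19): {"jm":84,"nb":[6,{"qq":23,"qqw":11},79,19],"ti":{"el":[81,73,61,35],"q":{"ri":95,"zn":53},"zx":{"ml":74,"r":16,"ya":6}}}
After op 5 (add /ti/q/nz 96): {"jm":84,"nb":[6,{"qq":23,"qqw":11},79,19],"ti":{"el":[81,73,61,35],"q":{"nz":96,"ri":95,"zn":53},"zx":{"ml":74,"r":16,"ya":6}}}
After op 6 (remove /ti/el): {"jm":84,"nb":[6,{"qq":23,"qqw":11},79,19],"ti":{"q":{"nz":96,"ri":95,"zn":53},"zx":{"ml":74,"r":16,"ya":6}}}
After op 7 (add /ti/q/afy 14): {"jm":84,"nb":[6,{"qq":23,"qqw":11},79,19],"ti":{"q":{"afy":14,"nz":96,"ri":95,"zn":53},"zx":{"ml":74,"r":16,"ya":6}}}
After op 8 (add /ti/zx/cw 68): {"jm":84,"nb":[6,{"qq":23,"qqw":11},79,19],"ti":{"q":{"afy":14,"nz":96,"ri":95,"zn":53},"zx":{"cw":68,"ml":74,"r":16,"ya":6}}}
After op 9 (remove /nb/1): {"jm":84,"nb":[6,79,19],"ti":{"q":{"afy":14,"nz":96,"ri":95,"zn":53},"zx":{"cw":68,"ml":74,"r":16,"ya":6}}}
After op 10 (add /ti/q/t 60): {"jm":84,"nb":[6,79,19],"ti":{"q":{"afy":14,"nz":96,"ri":95,"t":60,"zn":53},"zx":{"cw":68,"ml":74,"r":16,"ya":6}}}
After op 11 (replace /ti/zx/cw 87): {"jm":84,"nb":[6,79,19],"ti":{"q":{"afy":14,"nz":96,"ri":95,"t":60,"zn":53},"zx":{"cw":87,"ml":74,"r":16,"ya":6}}}
Value at /jm: 84

Answer: 84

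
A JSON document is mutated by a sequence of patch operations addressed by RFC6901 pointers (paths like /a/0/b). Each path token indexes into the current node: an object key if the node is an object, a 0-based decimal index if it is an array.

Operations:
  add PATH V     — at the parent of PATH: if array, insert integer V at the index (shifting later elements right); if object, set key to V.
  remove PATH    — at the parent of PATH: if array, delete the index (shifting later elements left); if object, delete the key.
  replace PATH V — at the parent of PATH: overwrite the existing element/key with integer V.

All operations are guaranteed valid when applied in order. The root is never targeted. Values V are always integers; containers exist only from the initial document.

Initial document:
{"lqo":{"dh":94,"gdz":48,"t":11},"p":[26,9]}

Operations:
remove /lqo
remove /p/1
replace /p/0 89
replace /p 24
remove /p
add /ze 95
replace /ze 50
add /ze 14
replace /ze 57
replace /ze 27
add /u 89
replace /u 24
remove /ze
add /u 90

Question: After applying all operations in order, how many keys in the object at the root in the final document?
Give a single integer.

Answer: 1

Derivation:
After op 1 (remove /lqo): {"p":[26,9]}
After op 2 (remove /p/1): {"p":[26]}
After op 3 (replace /p/0 89): {"p":[89]}
After op 4 (replace /p 24): {"p":24}
After op 5 (remove /p): {}
After op 6 (add /ze 95): {"ze":95}
After op 7 (replace /ze 50): {"ze":50}
After op 8 (add /ze 14): {"ze":14}
After op 9 (replace /ze 57): {"ze":57}
After op 10 (replace /ze 27): {"ze":27}
After op 11 (add /u 89): {"u":89,"ze":27}
After op 12 (replace /u 24): {"u":24,"ze":27}
After op 13 (remove /ze): {"u":24}
After op 14 (add /u 90): {"u":90}
Size at the root: 1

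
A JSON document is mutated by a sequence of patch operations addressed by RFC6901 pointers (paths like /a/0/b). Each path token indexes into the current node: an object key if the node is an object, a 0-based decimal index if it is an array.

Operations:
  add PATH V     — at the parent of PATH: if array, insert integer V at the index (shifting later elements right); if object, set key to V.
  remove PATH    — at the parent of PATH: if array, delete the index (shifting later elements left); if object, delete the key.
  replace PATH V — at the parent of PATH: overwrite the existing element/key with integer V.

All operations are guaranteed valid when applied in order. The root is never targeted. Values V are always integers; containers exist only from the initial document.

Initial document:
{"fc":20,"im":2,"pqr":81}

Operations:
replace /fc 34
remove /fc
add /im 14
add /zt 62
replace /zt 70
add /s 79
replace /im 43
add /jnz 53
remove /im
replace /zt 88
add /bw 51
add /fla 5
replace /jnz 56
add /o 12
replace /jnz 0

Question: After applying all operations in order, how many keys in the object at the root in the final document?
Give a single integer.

After op 1 (replace /fc 34): {"fc":34,"im":2,"pqr":81}
After op 2 (remove /fc): {"im":2,"pqr":81}
After op 3 (add /im 14): {"im":14,"pqr":81}
After op 4 (add /zt 62): {"im":14,"pqr":81,"zt":62}
After op 5 (replace /zt 70): {"im":14,"pqr":81,"zt":70}
After op 6 (add /s 79): {"im":14,"pqr":81,"s":79,"zt":70}
After op 7 (replace /im 43): {"im":43,"pqr":81,"s":79,"zt":70}
After op 8 (add /jnz 53): {"im":43,"jnz":53,"pqr":81,"s":79,"zt":70}
After op 9 (remove /im): {"jnz":53,"pqr":81,"s":79,"zt":70}
After op 10 (replace /zt 88): {"jnz":53,"pqr":81,"s":79,"zt":88}
After op 11 (add /bw 51): {"bw":51,"jnz":53,"pqr":81,"s":79,"zt":88}
After op 12 (add /fla 5): {"bw":51,"fla":5,"jnz":53,"pqr":81,"s":79,"zt":88}
After op 13 (replace /jnz 56): {"bw":51,"fla":5,"jnz":56,"pqr":81,"s":79,"zt":88}
After op 14 (add /o 12): {"bw":51,"fla":5,"jnz":56,"o":12,"pqr":81,"s":79,"zt":88}
After op 15 (replace /jnz 0): {"bw":51,"fla":5,"jnz":0,"o":12,"pqr":81,"s":79,"zt":88}
Size at the root: 7

Answer: 7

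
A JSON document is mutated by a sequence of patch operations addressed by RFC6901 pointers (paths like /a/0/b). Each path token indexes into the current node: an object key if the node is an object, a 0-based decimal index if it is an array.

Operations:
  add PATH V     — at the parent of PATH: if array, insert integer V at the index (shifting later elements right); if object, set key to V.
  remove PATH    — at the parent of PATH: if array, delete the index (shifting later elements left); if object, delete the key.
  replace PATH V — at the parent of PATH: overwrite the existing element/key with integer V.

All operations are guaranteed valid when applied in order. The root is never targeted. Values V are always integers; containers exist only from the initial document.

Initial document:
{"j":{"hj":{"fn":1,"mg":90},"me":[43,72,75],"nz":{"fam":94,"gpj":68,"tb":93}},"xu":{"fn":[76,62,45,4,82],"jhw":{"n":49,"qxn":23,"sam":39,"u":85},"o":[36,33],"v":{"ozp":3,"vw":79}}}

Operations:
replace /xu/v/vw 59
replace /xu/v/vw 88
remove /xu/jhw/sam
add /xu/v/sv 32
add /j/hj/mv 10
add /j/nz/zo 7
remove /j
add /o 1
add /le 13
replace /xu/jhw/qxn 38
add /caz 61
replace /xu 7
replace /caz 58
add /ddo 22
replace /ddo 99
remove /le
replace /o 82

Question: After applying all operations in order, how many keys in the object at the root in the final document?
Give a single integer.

Answer: 4

Derivation:
After op 1 (replace /xu/v/vw 59): {"j":{"hj":{"fn":1,"mg":90},"me":[43,72,75],"nz":{"fam":94,"gpj":68,"tb":93}},"xu":{"fn":[76,62,45,4,82],"jhw":{"n":49,"qxn":23,"sam":39,"u":85},"o":[36,33],"v":{"ozp":3,"vw":59}}}
After op 2 (replace /xu/v/vw 88): {"j":{"hj":{"fn":1,"mg":90},"me":[43,72,75],"nz":{"fam":94,"gpj":68,"tb":93}},"xu":{"fn":[76,62,45,4,82],"jhw":{"n":49,"qxn":23,"sam":39,"u":85},"o":[36,33],"v":{"ozp":3,"vw":88}}}
After op 3 (remove /xu/jhw/sam): {"j":{"hj":{"fn":1,"mg":90},"me":[43,72,75],"nz":{"fam":94,"gpj":68,"tb":93}},"xu":{"fn":[76,62,45,4,82],"jhw":{"n":49,"qxn":23,"u":85},"o":[36,33],"v":{"ozp":3,"vw":88}}}
After op 4 (add /xu/v/sv 32): {"j":{"hj":{"fn":1,"mg":90},"me":[43,72,75],"nz":{"fam":94,"gpj":68,"tb":93}},"xu":{"fn":[76,62,45,4,82],"jhw":{"n":49,"qxn":23,"u":85},"o":[36,33],"v":{"ozp":3,"sv":32,"vw":88}}}
After op 5 (add /j/hj/mv 10): {"j":{"hj":{"fn":1,"mg":90,"mv":10},"me":[43,72,75],"nz":{"fam":94,"gpj":68,"tb":93}},"xu":{"fn":[76,62,45,4,82],"jhw":{"n":49,"qxn":23,"u":85},"o":[36,33],"v":{"ozp":3,"sv":32,"vw":88}}}
After op 6 (add /j/nz/zo 7): {"j":{"hj":{"fn":1,"mg":90,"mv":10},"me":[43,72,75],"nz":{"fam":94,"gpj":68,"tb":93,"zo":7}},"xu":{"fn":[76,62,45,4,82],"jhw":{"n":49,"qxn":23,"u":85},"o":[36,33],"v":{"ozp":3,"sv":32,"vw":88}}}
After op 7 (remove /j): {"xu":{"fn":[76,62,45,4,82],"jhw":{"n":49,"qxn":23,"u":85},"o":[36,33],"v":{"ozp":3,"sv":32,"vw":88}}}
After op 8 (add /o 1): {"o":1,"xu":{"fn":[76,62,45,4,82],"jhw":{"n":49,"qxn":23,"u":85},"o":[36,33],"v":{"ozp":3,"sv":32,"vw":88}}}
After op 9 (add /le 13): {"le":13,"o":1,"xu":{"fn":[76,62,45,4,82],"jhw":{"n":49,"qxn":23,"u":85},"o":[36,33],"v":{"ozp":3,"sv":32,"vw":88}}}
After op 10 (replace /xu/jhw/qxn 38): {"le":13,"o":1,"xu":{"fn":[76,62,45,4,82],"jhw":{"n":49,"qxn":38,"u":85},"o":[36,33],"v":{"ozp":3,"sv":32,"vw":88}}}
After op 11 (add /caz 61): {"caz":61,"le":13,"o":1,"xu":{"fn":[76,62,45,4,82],"jhw":{"n":49,"qxn":38,"u":85},"o":[36,33],"v":{"ozp":3,"sv":32,"vw":88}}}
After op 12 (replace /xu 7): {"caz":61,"le":13,"o":1,"xu":7}
After op 13 (replace /caz 58): {"caz":58,"le":13,"o":1,"xu":7}
After op 14 (add /ddo 22): {"caz":58,"ddo":22,"le":13,"o":1,"xu":7}
After op 15 (replace /ddo 99): {"caz":58,"ddo":99,"le":13,"o":1,"xu":7}
After op 16 (remove /le): {"caz":58,"ddo":99,"o":1,"xu":7}
After op 17 (replace /o 82): {"caz":58,"ddo":99,"o":82,"xu":7}
Size at the root: 4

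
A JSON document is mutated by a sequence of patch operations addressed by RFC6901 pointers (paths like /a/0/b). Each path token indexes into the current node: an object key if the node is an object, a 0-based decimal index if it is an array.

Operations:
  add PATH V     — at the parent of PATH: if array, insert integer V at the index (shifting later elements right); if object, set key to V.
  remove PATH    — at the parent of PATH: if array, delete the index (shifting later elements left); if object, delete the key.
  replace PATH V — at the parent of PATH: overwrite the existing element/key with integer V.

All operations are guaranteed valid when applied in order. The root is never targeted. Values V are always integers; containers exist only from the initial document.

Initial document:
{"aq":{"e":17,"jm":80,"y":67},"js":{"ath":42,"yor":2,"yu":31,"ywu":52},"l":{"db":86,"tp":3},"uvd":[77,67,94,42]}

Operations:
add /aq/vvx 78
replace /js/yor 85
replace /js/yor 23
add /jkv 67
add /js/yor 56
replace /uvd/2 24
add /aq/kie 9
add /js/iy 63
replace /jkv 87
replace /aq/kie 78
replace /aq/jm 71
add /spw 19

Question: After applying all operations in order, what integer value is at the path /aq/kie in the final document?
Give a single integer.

Answer: 78

Derivation:
After op 1 (add /aq/vvx 78): {"aq":{"e":17,"jm":80,"vvx":78,"y":67},"js":{"ath":42,"yor":2,"yu":31,"ywu":52},"l":{"db":86,"tp":3},"uvd":[77,67,94,42]}
After op 2 (replace /js/yor 85): {"aq":{"e":17,"jm":80,"vvx":78,"y":67},"js":{"ath":42,"yor":85,"yu":31,"ywu":52},"l":{"db":86,"tp":3},"uvd":[77,67,94,42]}
After op 3 (replace /js/yor 23): {"aq":{"e":17,"jm":80,"vvx":78,"y":67},"js":{"ath":42,"yor":23,"yu":31,"ywu":52},"l":{"db":86,"tp":3},"uvd":[77,67,94,42]}
After op 4 (add /jkv 67): {"aq":{"e":17,"jm":80,"vvx":78,"y":67},"jkv":67,"js":{"ath":42,"yor":23,"yu":31,"ywu":52},"l":{"db":86,"tp":3},"uvd":[77,67,94,42]}
After op 5 (add /js/yor 56): {"aq":{"e":17,"jm":80,"vvx":78,"y":67},"jkv":67,"js":{"ath":42,"yor":56,"yu":31,"ywu":52},"l":{"db":86,"tp":3},"uvd":[77,67,94,42]}
After op 6 (replace /uvd/2 24): {"aq":{"e":17,"jm":80,"vvx":78,"y":67},"jkv":67,"js":{"ath":42,"yor":56,"yu":31,"ywu":52},"l":{"db":86,"tp":3},"uvd":[77,67,24,42]}
After op 7 (add /aq/kie 9): {"aq":{"e":17,"jm":80,"kie":9,"vvx":78,"y":67},"jkv":67,"js":{"ath":42,"yor":56,"yu":31,"ywu":52},"l":{"db":86,"tp":3},"uvd":[77,67,24,42]}
After op 8 (add /js/iy 63): {"aq":{"e":17,"jm":80,"kie":9,"vvx":78,"y":67},"jkv":67,"js":{"ath":42,"iy":63,"yor":56,"yu":31,"ywu":52},"l":{"db":86,"tp":3},"uvd":[77,67,24,42]}
After op 9 (replace /jkv 87): {"aq":{"e":17,"jm":80,"kie":9,"vvx":78,"y":67},"jkv":87,"js":{"ath":42,"iy":63,"yor":56,"yu":31,"ywu":52},"l":{"db":86,"tp":3},"uvd":[77,67,24,42]}
After op 10 (replace /aq/kie 78): {"aq":{"e":17,"jm":80,"kie":78,"vvx":78,"y":67},"jkv":87,"js":{"ath":42,"iy":63,"yor":56,"yu":31,"ywu":52},"l":{"db":86,"tp":3},"uvd":[77,67,24,42]}
After op 11 (replace /aq/jm 71): {"aq":{"e":17,"jm":71,"kie":78,"vvx":78,"y":67},"jkv":87,"js":{"ath":42,"iy":63,"yor":56,"yu":31,"ywu":52},"l":{"db":86,"tp":3},"uvd":[77,67,24,42]}
After op 12 (add /spw 19): {"aq":{"e":17,"jm":71,"kie":78,"vvx":78,"y":67},"jkv":87,"js":{"ath":42,"iy":63,"yor":56,"yu":31,"ywu":52},"l":{"db":86,"tp":3},"spw":19,"uvd":[77,67,24,42]}
Value at /aq/kie: 78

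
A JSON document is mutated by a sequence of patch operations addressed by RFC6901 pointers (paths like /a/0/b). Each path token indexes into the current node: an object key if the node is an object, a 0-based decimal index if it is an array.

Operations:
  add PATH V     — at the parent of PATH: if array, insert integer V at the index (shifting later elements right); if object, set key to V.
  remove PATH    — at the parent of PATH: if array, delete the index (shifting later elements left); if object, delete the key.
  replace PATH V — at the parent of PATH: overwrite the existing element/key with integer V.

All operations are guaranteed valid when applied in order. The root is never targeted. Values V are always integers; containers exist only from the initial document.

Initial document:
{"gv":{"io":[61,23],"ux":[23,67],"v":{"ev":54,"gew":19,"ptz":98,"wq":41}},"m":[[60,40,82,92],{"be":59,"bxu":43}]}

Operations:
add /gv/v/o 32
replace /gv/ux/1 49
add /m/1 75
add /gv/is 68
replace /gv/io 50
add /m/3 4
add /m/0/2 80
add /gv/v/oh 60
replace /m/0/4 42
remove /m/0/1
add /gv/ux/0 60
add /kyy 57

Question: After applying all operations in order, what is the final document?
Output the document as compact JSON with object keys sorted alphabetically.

Answer: {"gv":{"io":50,"is":68,"ux":[60,23,49],"v":{"ev":54,"gew":19,"o":32,"oh":60,"ptz":98,"wq":41}},"kyy":57,"m":[[60,80,82,42],75,{"be":59,"bxu":43},4]}

Derivation:
After op 1 (add /gv/v/o 32): {"gv":{"io":[61,23],"ux":[23,67],"v":{"ev":54,"gew":19,"o":32,"ptz":98,"wq":41}},"m":[[60,40,82,92],{"be":59,"bxu":43}]}
After op 2 (replace /gv/ux/1 49): {"gv":{"io":[61,23],"ux":[23,49],"v":{"ev":54,"gew":19,"o":32,"ptz":98,"wq":41}},"m":[[60,40,82,92],{"be":59,"bxu":43}]}
After op 3 (add /m/1 75): {"gv":{"io":[61,23],"ux":[23,49],"v":{"ev":54,"gew":19,"o":32,"ptz":98,"wq":41}},"m":[[60,40,82,92],75,{"be":59,"bxu":43}]}
After op 4 (add /gv/is 68): {"gv":{"io":[61,23],"is":68,"ux":[23,49],"v":{"ev":54,"gew":19,"o":32,"ptz":98,"wq":41}},"m":[[60,40,82,92],75,{"be":59,"bxu":43}]}
After op 5 (replace /gv/io 50): {"gv":{"io":50,"is":68,"ux":[23,49],"v":{"ev":54,"gew":19,"o":32,"ptz":98,"wq":41}},"m":[[60,40,82,92],75,{"be":59,"bxu":43}]}
After op 6 (add /m/3 4): {"gv":{"io":50,"is":68,"ux":[23,49],"v":{"ev":54,"gew":19,"o":32,"ptz":98,"wq":41}},"m":[[60,40,82,92],75,{"be":59,"bxu":43},4]}
After op 7 (add /m/0/2 80): {"gv":{"io":50,"is":68,"ux":[23,49],"v":{"ev":54,"gew":19,"o":32,"ptz":98,"wq":41}},"m":[[60,40,80,82,92],75,{"be":59,"bxu":43},4]}
After op 8 (add /gv/v/oh 60): {"gv":{"io":50,"is":68,"ux":[23,49],"v":{"ev":54,"gew":19,"o":32,"oh":60,"ptz":98,"wq":41}},"m":[[60,40,80,82,92],75,{"be":59,"bxu":43},4]}
After op 9 (replace /m/0/4 42): {"gv":{"io":50,"is":68,"ux":[23,49],"v":{"ev":54,"gew":19,"o":32,"oh":60,"ptz":98,"wq":41}},"m":[[60,40,80,82,42],75,{"be":59,"bxu":43},4]}
After op 10 (remove /m/0/1): {"gv":{"io":50,"is":68,"ux":[23,49],"v":{"ev":54,"gew":19,"o":32,"oh":60,"ptz":98,"wq":41}},"m":[[60,80,82,42],75,{"be":59,"bxu":43},4]}
After op 11 (add /gv/ux/0 60): {"gv":{"io":50,"is":68,"ux":[60,23,49],"v":{"ev":54,"gew":19,"o":32,"oh":60,"ptz":98,"wq":41}},"m":[[60,80,82,42],75,{"be":59,"bxu":43},4]}
After op 12 (add /kyy 57): {"gv":{"io":50,"is":68,"ux":[60,23,49],"v":{"ev":54,"gew":19,"o":32,"oh":60,"ptz":98,"wq":41}},"kyy":57,"m":[[60,80,82,42],75,{"be":59,"bxu":43},4]}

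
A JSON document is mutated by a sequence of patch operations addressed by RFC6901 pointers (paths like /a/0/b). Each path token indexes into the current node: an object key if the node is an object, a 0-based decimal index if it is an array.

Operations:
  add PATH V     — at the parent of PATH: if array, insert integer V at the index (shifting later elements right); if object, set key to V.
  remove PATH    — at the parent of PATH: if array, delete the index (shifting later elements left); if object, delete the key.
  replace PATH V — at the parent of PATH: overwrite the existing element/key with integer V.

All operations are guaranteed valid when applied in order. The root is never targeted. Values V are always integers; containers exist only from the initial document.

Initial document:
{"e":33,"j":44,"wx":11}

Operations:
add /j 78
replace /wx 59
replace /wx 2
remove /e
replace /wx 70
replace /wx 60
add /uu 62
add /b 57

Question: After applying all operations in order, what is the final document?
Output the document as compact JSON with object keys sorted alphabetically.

Answer: {"b":57,"j":78,"uu":62,"wx":60}

Derivation:
After op 1 (add /j 78): {"e":33,"j":78,"wx":11}
After op 2 (replace /wx 59): {"e":33,"j":78,"wx":59}
After op 3 (replace /wx 2): {"e":33,"j":78,"wx":2}
After op 4 (remove /e): {"j":78,"wx":2}
After op 5 (replace /wx 70): {"j":78,"wx":70}
After op 6 (replace /wx 60): {"j":78,"wx":60}
After op 7 (add /uu 62): {"j":78,"uu":62,"wx":60}
After op 8 (add /b 57): {"b":57,"j":78,"uu":62,"wx":60}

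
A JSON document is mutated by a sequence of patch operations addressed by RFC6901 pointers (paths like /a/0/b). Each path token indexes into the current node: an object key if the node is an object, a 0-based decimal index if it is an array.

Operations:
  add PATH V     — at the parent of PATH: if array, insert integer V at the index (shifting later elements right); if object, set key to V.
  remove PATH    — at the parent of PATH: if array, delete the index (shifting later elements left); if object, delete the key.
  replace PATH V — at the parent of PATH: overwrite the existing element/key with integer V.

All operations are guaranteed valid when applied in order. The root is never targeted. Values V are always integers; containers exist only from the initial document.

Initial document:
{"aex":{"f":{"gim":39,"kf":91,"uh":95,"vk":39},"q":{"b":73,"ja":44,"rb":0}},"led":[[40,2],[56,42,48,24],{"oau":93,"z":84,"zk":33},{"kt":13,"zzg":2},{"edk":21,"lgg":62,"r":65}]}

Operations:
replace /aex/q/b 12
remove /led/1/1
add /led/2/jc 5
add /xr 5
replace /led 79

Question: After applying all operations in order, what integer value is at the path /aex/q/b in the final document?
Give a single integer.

Answer: 12

Derivation:
After op 1 (replace /aex/q/b 12): {"aex":{"f":{"gim":39,"kf":91,"uh":95,"vk":39},"q":{"b":12,"ja":44,"rb":0}},"led":[[40,2],[56,42,48,24],{"oau":93,"z":84,"zk":33},{"kt":13,"zzg":2},{"edk":21,"lgg":62,"r":65}]}
After op 2 (remove /led/1/1): {"aex":{"f":{"gim":39,"kf":91,"uh":95,"vk":39},"q":{"b":12,"ja":44,"rb":0}},"led":[[40,2],[56,48,24],{"oau":93,"z":84,"zk":33},{"kt":13,"zzg":2},{"edk":21,"lgg":62,"r":65}]}
After op 3 (add /led/2/jc 5): {"aex":{"f":{"gim":39,"kf":91,"uh":95,"vk":39},"q":{"b":12,"ja":44,"rb":0}},"led":[[40,2],[56,48,24],{"jc":5,"oau":93,"z":84,"zk":33},{"kt":13,"zzg":2},{"edk":21,"lgg":62,"r":65}]}
After op 4 (add /xr 5): {"aex":{"f":{"gim":39,"kf":91,"uh":95,"vk":39},"q":{"b":12,"ja":44,"rb":0}},"led":[[40,2],[56,48,24],{"jc":5,"oau":93,"z":84,"zk":33},{"kt":13,"zzg":2},{"edk":21,"lgg":62,"r":65}],"xr":5}
After op 5 (replace /led 79): {"aex":{"f":{"gim":39,"kf":91,"uh":95,"vk":39},"q":{"b":12,"ja":44,"rb":0}},"led":79,"xr":5}
Value at /aex/q/b: 12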